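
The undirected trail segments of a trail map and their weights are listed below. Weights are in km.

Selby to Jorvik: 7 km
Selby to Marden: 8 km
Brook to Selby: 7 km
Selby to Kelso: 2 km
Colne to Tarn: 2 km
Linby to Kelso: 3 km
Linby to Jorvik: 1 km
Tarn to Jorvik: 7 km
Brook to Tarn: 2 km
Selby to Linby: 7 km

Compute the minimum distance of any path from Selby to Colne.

Candidate routes:
Selby - Brook - Tarn - Colne: 7+2+2 = 11
Selby - Kelso - Linby - Jorvik - Tarn - Colne: 2+3+1+7+2 = 15
The minimum is 11 km via Selby - Brook - Tarn - Colne.

11 km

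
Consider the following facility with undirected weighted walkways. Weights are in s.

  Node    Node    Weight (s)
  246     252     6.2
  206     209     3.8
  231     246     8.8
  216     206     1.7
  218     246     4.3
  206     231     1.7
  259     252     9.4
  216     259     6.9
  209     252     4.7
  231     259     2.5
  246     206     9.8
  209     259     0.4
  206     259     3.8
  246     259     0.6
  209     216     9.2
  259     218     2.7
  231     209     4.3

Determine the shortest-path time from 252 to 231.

Running Dijkstra from 252:
252: 0
209: 4.7  (via 252)
259: 5.1  (via 209)
246: 5.7  (via 259)
231: 7.6  (via 259)
Shortest route: 252 → 209 → 259 → 231 = 7.6 s.

7.6 s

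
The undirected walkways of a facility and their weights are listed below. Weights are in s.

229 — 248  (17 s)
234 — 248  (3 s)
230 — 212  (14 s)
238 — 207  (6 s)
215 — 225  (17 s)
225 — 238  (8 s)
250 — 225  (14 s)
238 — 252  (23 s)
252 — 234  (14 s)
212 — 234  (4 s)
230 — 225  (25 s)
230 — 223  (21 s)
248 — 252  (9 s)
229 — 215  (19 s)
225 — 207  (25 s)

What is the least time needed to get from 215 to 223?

Candidate routes:
215 → 225 → 230 → 223: 17+25+21 = 63
215 → 229 → 248 → 234 → 212 → 230 → 223: 19+17+3+4+14+21 = 78
Cheapest is 215 → 225 → 230 → 223 at 63 s.

63 s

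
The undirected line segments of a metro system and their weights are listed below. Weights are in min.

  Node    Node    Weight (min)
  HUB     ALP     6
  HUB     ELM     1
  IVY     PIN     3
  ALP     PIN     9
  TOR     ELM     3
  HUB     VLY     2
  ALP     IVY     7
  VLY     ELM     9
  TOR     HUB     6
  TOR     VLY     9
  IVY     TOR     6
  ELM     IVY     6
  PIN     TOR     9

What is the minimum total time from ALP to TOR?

10 min

Compare a few routes:
ALP–HUB–TOR: 6+6 = 12
ALP–HUB–ELM–TOR: 6+1+3 = 10
The minimum is 10 min via ALP–HUB–ELM–TOR.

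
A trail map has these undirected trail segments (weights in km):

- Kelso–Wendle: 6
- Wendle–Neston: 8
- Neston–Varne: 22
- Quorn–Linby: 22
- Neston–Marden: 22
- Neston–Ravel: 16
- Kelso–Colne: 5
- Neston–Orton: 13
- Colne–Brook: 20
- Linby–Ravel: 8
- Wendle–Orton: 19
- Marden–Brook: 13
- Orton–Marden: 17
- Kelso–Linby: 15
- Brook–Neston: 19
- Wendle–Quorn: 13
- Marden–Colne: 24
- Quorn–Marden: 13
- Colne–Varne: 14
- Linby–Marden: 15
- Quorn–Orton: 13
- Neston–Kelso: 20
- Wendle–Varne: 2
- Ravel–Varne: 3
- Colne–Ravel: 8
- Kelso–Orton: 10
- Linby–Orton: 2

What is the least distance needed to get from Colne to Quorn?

Settle nodes by increasing distance from Colne:
Colne: 0
Kelso: 5  (via Colne)
Ravel: 8  (via Colne)
Varne: 11  (via Ravel)
Wendle: 11  (via Kelso)
Orton: 15  (via Kelso)
Linby: 16  (via Ravel)
Neston: 19  (via Wendle)
Brook: 20  (via Colne)
Quorn: 24  (via Wendle)
Shortest route: Colne–Kelso–Wendle–Quorn = 24 km.

24 km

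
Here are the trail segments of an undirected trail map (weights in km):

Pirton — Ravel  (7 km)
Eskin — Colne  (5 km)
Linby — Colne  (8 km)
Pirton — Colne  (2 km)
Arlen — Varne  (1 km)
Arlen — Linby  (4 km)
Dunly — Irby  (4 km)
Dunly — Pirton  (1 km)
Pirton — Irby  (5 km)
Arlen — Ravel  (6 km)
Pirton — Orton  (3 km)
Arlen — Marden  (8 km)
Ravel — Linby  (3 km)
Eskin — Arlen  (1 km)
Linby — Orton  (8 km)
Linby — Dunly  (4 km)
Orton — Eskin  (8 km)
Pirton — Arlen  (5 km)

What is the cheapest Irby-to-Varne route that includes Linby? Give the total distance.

Best Irby to Linby: Irby → Dunly → Linby costing 8
Shortest Linby→Varne: Linby → Arlen → Varne = 5
Total via Linby: 8 + 5 = 13 km.

13 km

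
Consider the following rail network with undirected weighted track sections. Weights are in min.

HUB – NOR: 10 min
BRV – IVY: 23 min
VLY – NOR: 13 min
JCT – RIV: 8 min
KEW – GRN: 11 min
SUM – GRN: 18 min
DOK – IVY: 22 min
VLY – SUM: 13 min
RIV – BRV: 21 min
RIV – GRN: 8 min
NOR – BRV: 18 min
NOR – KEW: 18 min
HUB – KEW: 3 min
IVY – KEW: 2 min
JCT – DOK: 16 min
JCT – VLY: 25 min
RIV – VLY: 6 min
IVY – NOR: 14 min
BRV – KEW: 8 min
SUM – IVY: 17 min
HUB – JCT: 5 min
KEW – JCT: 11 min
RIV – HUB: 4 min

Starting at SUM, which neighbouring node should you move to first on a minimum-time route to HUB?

IVY

Compare a few routes:
SUM - GRN - KEW - HUB: 18+11+3 = 32
SUM - IVY - KEW - HUB: 17+2+3 = 22
SUM - GRN - RIV - HUB: 18+8+4 = 30
SUM - VLY - RIV - HUB: 13+6+4 = 23
Cheapest is SUM - IVY - KEW - HUB at 22 min.
So from SUM the first move is to IVY.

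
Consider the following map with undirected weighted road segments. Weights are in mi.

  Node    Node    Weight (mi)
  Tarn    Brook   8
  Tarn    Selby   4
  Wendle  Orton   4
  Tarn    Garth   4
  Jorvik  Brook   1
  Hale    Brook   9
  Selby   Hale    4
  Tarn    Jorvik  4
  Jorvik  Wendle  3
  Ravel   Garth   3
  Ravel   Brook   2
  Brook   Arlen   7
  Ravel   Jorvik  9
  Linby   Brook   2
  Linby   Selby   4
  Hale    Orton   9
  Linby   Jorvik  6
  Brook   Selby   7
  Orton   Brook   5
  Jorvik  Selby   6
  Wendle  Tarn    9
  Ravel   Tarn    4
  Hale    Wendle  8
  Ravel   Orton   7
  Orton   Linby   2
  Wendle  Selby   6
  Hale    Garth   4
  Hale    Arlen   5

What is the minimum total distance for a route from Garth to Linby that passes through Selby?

Best Garth to Selby: Garth → Hale → Selby costing 8
Shortest Selby→Linby: Selby → Linby = 4
Total via Selby: 8 + 4 = 12 mi.

12 mi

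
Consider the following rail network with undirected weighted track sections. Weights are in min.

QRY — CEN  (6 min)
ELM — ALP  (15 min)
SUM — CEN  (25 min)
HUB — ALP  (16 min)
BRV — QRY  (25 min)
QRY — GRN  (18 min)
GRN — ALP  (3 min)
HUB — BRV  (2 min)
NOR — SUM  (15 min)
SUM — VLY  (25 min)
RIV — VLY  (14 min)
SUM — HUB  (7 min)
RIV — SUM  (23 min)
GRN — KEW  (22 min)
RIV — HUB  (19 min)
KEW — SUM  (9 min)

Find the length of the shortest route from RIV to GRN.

Enumerating some paths:
RIV - SUM - HUB - ALP - GRN: 23+7+16+3 = 49
RIV - HUB - ALP - GRN: 19+16+3 = 38
RIV - SUM - KEW - GRN: 23+9+22 = 54
The minimum is 38 min via RIV - HUB - ALP - GRN.

38 min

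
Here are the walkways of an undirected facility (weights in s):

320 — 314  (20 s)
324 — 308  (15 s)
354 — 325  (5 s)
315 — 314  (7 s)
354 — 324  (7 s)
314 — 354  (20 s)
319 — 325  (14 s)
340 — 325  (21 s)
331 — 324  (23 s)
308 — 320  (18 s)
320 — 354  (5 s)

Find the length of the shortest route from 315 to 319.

Enumerating some paths:
315 - 314 - 320 - 354 - 325 - 319: 7+20+5+5+14 = 51
315 - 314 - 354 - 325 - 319: 7+20+5+14 = 46
Cheapest is 315 - 314 - 354 - 325 - 319 at 46 s.

46 s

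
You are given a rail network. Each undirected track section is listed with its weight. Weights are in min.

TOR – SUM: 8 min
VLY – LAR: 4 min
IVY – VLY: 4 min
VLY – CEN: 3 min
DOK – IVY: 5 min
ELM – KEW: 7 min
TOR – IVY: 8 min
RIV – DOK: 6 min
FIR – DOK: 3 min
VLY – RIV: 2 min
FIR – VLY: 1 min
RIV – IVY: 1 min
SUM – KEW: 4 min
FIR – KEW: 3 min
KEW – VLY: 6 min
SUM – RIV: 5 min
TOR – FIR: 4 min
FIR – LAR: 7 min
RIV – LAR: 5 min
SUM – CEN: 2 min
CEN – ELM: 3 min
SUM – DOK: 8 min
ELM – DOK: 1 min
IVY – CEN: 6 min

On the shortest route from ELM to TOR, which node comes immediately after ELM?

Candidate routes:
ELM–CEN–VLY–FIR–TOR: 3+3+1+4 = 11
ELM–CEN–SUM–TOR: 3+2+8 = 13
ELM–DOK–FIR–TOR: 1+3+4 = 8
ELM–KEW–FIR–TOR: 7+3+4 = 14
Cheapest is ELM–DOK–FIR–TOR at 8 min.
So from ELM the first move is to DOK.

DOK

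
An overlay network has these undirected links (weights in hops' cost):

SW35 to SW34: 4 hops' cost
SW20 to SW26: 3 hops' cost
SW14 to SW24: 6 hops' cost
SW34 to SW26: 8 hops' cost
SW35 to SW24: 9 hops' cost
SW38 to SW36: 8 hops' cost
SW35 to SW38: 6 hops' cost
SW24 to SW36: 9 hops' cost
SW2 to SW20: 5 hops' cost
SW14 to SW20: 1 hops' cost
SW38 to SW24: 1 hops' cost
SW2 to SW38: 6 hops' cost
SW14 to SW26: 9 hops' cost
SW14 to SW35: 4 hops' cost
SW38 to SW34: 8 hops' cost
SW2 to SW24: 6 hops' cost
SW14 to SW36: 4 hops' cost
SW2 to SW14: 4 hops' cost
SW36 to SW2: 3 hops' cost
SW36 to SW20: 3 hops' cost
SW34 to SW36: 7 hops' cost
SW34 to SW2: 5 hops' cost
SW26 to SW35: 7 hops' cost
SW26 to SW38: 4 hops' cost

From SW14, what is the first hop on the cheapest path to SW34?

SW35

Compare a few routes:
SW14–SW36–SW34: 4+7 = 11
SW14–SW35–SW34: 4+4 = 8
SW14–SW2–SW34: 4+5 = 9
The minimum is 8 hops' cost via SW14–SW35–SW34.
So from SW14 the first move is to SW35.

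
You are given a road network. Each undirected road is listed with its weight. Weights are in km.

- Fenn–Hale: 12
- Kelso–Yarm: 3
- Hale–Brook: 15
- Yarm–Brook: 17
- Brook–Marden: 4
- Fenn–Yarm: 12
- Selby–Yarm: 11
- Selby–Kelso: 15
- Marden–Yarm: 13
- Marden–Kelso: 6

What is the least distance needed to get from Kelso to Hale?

Settle nodes by increasing distance from Kelso:
Kelso: 0
Yarm: 3  (via Kelso)
Marden: 6  (via Kelso)
Brook: 10  (via Marden)
Selby: 14  (via Yarm)
Fenn: 15  (via Yarm)
Hale: 25  (via Brook)
Shortest route: Kelso → Marden → Brook → Hale = 25 km.

25 km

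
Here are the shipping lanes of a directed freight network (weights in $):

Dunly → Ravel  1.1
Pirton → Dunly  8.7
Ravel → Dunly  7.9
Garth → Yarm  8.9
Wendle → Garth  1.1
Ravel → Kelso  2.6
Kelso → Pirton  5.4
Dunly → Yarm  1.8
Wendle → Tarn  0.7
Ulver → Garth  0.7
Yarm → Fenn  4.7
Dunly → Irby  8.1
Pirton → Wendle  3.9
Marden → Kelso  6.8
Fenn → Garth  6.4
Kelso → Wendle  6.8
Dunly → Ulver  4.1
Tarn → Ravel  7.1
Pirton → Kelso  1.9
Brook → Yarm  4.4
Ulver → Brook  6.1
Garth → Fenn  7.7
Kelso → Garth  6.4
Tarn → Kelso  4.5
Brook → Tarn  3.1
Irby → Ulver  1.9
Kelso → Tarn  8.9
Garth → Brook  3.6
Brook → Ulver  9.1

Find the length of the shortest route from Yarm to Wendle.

Compare a few routes:
Yarm - Fenn - Garth - Brook - Tarn - Kelso - Wendle: 4.7+6.4+3.6+3.1+4.5+6.8 = 29.1
Yarm - Fenn - Garth - Brook - Tarn - Kelso - Pirton - Wendle: 4.7+6.4+3.6+3.1+4.5+5.4+3.9 = 31.6
The minimum is $29.1 via Yarm - Fenn - Garth - Brook - Tarn - Kelso - Wendle.

$29.1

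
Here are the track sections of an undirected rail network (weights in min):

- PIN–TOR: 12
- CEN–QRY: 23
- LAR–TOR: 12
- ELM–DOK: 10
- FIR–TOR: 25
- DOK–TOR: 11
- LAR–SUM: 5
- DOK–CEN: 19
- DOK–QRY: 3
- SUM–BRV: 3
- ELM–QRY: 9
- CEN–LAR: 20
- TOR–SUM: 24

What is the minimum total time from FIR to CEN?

Shortest distances from FIR:
FIR: 0
TOR: 25  (via FIR)
DOK: 36  (via TOR)
LAR: 37  (via TOR)
PIN: 37  (via TOR)
QRY: 39  (via DOK)
SUM: 42  (via LAR)
BRV: 45  (via SUM)
ELM: 46  (via DOK)
CEN: 55  (via DOK)
Shortest route: FIR–TOR–DOK–CEN = 55 min.

55 min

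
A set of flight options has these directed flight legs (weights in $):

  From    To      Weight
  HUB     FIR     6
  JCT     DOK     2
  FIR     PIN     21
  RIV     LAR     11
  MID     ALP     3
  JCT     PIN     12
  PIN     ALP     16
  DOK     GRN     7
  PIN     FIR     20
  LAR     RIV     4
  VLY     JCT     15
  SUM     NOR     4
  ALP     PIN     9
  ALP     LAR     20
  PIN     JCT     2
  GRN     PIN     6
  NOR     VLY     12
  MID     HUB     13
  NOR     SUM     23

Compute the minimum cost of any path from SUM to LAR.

$79

Shortest distances from SUM:
SUM: 0
NOR: 4  (via SUM)
VLY: 16  (via NOR)
JCT: 31  (via VLY)
DOK: 33  (via JCT)
GRN: 40  (via DOK)
PIN: 43  (via JCT)
ALP: 59  (via PIN)
FIR: 63  (via PIN)
LAR: 79  (via ALP)
Shortest route: SUM–NOR–VLY–JCT–PIN–ALP–LAR = $79.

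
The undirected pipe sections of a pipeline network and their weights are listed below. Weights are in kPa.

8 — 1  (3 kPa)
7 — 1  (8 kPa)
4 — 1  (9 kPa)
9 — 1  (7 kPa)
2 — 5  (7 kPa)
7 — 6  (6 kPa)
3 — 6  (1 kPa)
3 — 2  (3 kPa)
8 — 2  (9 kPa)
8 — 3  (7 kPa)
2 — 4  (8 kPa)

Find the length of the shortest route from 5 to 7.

Enumerating some paths:
5 → 2 → 8 → 3 → 6 → 7: 7+9+7+1+6 = 30
5 → 2 → 3 → 8 → 1 → 7: 7+3+7+3+8 = 28
5 → 2 → 8 → 1 → 7: 7+9+3+8 = 27
5 → 2 → 3 → 6 → 7: 7+3+1+6 = 17
The minimum is 17 kPa via 5 → 2 → 3 → 6 → 7.

17 kPa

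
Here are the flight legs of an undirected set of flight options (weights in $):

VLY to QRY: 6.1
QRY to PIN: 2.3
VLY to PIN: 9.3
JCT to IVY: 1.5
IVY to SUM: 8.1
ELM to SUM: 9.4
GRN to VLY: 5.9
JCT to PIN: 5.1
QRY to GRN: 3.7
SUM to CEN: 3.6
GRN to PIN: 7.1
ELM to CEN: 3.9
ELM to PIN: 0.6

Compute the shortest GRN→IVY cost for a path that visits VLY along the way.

Best GRN to VLY: GRN–VLY costing 5.9
Best VLY to IVY: VLY–QRY–PIN–JCT–IVY costing 15
Total via VLY: 5.9 + 15 = $20.9.

$20.9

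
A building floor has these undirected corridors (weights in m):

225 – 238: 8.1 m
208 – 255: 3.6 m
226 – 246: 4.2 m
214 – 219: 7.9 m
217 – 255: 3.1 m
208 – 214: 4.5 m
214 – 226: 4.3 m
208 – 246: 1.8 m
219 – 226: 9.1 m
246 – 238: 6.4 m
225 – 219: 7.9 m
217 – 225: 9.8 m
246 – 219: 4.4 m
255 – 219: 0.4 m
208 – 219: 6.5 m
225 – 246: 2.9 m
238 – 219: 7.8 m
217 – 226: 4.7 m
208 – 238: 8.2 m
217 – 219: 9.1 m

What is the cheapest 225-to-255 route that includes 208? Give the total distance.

Shortest 225→208: 225–246–208 = 4.7
Best 208 to 255: 208–255 costing 3.6
Total via 208: 4.7 + 3.6 = 8.3 m.

8.3 m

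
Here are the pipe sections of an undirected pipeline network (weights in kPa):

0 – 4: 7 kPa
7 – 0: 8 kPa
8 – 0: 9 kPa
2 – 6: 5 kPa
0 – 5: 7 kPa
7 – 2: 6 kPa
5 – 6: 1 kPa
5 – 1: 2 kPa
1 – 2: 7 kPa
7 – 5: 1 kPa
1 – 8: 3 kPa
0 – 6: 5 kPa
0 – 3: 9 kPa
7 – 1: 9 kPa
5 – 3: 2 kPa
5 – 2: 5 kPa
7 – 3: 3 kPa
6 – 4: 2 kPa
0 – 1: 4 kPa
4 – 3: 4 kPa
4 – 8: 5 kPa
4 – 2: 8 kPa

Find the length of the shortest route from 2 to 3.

Candidate routes:
2 - 7 - 5 - 3: 6+1+2 = 9
2 - 5 - 3: 5+2 = 7
2 - 6 - 5 - 3: 5+1+2 = 8
The minimum is 7 kPa via 2 - 5 - 3.

7 kPa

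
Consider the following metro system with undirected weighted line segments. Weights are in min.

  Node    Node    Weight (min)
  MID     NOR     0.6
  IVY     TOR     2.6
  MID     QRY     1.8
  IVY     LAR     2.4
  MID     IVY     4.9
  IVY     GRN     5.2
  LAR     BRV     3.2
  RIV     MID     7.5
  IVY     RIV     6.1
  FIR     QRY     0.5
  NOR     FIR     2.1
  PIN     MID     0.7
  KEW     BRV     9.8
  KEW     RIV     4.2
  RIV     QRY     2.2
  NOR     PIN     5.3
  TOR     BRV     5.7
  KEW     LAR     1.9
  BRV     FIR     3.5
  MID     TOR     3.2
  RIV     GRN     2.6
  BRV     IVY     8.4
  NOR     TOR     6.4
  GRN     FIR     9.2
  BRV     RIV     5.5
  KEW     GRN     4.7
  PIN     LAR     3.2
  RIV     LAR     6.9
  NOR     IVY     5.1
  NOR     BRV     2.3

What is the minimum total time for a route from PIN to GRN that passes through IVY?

10.8 min

Shortest PIN→IVY: PIN–MID–IVY = 5.6
Shortest IVY→GRN: IVY–GRN = 5.2
Total via IVY: 5.6 + 5.2 = 10.8 min.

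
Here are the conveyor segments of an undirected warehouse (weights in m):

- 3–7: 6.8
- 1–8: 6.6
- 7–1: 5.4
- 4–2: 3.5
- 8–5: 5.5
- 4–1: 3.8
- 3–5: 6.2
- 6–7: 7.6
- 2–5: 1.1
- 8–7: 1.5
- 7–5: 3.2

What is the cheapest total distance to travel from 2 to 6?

11.9 m

Enumerating some paths:
2–4–1–7–6: 3.5+3.8+5.4+7.6 = 20.3
2–5–8–7–6: 1.1+5.5+1.5+7.6 = 15.7
2–5–7–6: 1.1+3.2+7.6 = 11.9
The minimum is 11.9 m via 2–5–7–6.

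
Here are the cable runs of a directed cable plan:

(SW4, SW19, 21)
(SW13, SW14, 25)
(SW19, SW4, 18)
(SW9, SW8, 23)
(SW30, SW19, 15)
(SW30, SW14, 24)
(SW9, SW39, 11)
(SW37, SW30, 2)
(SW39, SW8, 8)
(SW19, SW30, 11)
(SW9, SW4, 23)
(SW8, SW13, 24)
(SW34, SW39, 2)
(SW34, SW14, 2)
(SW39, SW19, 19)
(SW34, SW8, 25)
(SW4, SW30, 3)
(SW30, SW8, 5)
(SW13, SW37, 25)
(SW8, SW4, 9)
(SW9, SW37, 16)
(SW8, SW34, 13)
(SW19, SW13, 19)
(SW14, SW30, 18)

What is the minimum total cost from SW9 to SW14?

Compare a few routes:
SW9–SW8–SW34–SW14: 23+13+2 = 38
SW9–SW39–SW8–SW34–SW14: 11+8+13+2 = 34
Cheapest is SW9–SW39–SW8–SW34–SW14 at 34.

34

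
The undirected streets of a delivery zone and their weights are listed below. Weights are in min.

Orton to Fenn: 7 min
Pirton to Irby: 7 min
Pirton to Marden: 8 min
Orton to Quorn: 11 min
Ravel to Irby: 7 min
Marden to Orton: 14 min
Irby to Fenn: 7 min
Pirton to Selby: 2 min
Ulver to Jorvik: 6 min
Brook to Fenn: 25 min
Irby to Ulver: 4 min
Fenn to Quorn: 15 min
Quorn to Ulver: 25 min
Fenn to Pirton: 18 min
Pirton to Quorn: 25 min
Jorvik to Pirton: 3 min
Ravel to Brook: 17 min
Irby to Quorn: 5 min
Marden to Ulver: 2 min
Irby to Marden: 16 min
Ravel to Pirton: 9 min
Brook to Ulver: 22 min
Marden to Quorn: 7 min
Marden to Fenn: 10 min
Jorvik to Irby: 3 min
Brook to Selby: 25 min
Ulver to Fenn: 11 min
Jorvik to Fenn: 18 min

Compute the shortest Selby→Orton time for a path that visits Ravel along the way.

Best Selby to Ravel: Selby → Pirton → Ravel costing 11
Best Ravel to Orton: Ravel → Irby → Fenn → Orton costing 21
Total via Ravel: 11 + 21 = 32 min.

32 min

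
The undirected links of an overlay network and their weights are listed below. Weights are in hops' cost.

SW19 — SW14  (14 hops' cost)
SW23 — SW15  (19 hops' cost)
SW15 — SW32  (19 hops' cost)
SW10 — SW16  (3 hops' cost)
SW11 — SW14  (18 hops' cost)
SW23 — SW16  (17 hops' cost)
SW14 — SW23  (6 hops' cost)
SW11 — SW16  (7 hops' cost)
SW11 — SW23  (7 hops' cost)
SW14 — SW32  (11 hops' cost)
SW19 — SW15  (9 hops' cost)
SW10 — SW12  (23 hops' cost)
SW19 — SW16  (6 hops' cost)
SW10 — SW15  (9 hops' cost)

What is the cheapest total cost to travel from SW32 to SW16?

31 hops' cost

Enumerating some paths:
SW32 → SW14 → SW23 → SW11 → SW16: 11+6+7+7 = 31
SW32 → SW15 → SW19 → SW16: 19+9+6 = 34
Cheapest is SW32 → SW14 → SW23 → SW11 → SW16 at 31 hops' cost.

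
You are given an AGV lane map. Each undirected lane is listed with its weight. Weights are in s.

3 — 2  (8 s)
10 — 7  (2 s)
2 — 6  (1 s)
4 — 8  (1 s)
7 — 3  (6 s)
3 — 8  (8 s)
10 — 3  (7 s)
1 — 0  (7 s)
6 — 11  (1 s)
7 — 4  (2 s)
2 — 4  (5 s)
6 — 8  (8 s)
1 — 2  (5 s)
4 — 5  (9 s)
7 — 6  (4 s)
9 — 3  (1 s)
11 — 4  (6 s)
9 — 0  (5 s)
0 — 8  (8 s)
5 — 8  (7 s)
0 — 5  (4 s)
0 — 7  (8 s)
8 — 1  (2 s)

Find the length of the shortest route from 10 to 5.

12 s

Running Dijkstra from 10:
10: 0
7: 2  (via 10)
4: 4  (via 7)
8: 5  (via 4)
6: 6  (via 7)
1: 7  (via 8)
2: 7  (via 6)
3: 7  (via 10)
11: 7  (via 6)
9: 8  (via 3)
0: 10  (via 7)
5: 12  (via 8)
Shortest route: 10 → 7 → 4 → 8 → 5 = 12 s.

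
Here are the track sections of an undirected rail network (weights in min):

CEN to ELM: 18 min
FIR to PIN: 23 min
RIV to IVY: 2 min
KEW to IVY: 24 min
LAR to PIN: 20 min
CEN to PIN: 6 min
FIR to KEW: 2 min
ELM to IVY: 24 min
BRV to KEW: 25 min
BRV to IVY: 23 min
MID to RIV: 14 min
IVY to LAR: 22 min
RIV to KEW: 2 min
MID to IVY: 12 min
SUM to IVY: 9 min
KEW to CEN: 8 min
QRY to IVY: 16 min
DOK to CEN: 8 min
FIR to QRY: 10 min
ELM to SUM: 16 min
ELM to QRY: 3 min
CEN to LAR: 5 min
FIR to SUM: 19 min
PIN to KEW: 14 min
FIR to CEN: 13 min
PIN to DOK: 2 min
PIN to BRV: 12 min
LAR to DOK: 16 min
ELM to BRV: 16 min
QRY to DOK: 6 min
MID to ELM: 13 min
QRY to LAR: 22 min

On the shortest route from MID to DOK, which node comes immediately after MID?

ELM

Enumerating some paths:
MID → ELM → QRY → DOK: 13+3+6 = 22
MID → RIV → KEW → PIN → DOK: 14+2+14+2 = 32
Cheapest is MID → ELM → QRY → DOK at 22 min.
So from MID the first move is to ELM.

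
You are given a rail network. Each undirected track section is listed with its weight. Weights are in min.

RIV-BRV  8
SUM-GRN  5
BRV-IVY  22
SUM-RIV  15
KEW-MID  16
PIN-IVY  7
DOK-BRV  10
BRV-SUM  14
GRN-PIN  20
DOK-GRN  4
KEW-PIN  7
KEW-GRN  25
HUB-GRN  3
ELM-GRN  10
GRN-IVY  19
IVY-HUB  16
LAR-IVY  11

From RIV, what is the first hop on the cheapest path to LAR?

Compare a few routes:
RIV–SUM–GRN–IVY–LAR: 15+5+19+11 = 50
RIV–BRV–IVY–LAR: 8+22+11 = 41
RIV–SUM–GRN–HUB–IVY–LAR: 15+5+3+16+11 = 50
The minimum is 41 min via RIV–BRV–IVY–LAR.
So from RIV the first move is to BRV.

BRV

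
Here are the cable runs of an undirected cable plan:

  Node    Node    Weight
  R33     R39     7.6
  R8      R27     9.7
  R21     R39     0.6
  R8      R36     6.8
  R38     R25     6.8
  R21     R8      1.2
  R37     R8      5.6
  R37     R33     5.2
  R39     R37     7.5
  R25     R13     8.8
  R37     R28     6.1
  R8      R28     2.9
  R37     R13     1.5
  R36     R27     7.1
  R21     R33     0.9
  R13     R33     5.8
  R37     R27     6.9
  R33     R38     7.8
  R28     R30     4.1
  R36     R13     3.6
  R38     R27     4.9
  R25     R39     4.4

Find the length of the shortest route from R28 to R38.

Compare a few routes:
R28 - R8 - R27 - R38: 2.9+9.7+4.9 = 17.5
R28 - R8 - R21 - R39 - R25 - R38: 2.9+1.2+0.6+4.4+6.8 = 15.9
R28 - R8 - R21 - R33 - R38: 2.9+1.2+0.9+7.8 = 12.8
The minimum is 12.8 via R28 - R8 - R21 - R33 - R38.

12.8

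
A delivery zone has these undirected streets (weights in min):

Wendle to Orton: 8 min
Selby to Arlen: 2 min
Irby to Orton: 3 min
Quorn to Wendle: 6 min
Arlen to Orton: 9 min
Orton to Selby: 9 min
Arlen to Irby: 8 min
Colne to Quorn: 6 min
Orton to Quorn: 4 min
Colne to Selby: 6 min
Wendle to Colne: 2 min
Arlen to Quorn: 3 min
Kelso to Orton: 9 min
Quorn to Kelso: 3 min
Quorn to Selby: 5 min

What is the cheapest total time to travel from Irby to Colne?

13 min

Running Dijkstra from Irby:
Irby: 0
Orton: 3  (via Irby)
Quorn: 7  (via Orton)
Arlen: 8  (via Irby)
Kelso: 10  (via Quorn)
Selby: 10  (via Arlen)
Wendle: 11  (via Orton)
Colne: 13  (via Quorn)
Shortest route: Irby → Orton → Quorn → Colne = 13 min.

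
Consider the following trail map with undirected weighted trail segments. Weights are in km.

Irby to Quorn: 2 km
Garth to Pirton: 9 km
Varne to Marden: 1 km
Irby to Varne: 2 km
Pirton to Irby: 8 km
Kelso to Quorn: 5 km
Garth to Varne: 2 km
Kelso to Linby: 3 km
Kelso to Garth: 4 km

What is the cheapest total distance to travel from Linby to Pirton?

Enumerating some paths:
Linby → Kelso → Garth → Pirton: 3+4+9 = 16
Linby → Kelso → Quorn → Irby → Pirton: 3+5+2+8 = 18
The minimum is 16 km via Linby → Kelso → Garth → Pirton.

16 km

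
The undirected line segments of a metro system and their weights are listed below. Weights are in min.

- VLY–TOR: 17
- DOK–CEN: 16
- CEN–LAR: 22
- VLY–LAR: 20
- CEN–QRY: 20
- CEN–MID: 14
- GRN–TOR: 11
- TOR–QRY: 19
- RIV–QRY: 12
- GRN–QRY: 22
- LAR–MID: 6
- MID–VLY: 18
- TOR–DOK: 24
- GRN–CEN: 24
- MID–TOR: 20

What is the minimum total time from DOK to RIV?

Shortest distances from DOK:
DOK: 0
CEN: 16  (via DOK)
TOR: 24  (via DOK)
MID: 30  (via CEN)
GRN: 35  (via TOR)
QRY: 36  (via CEN)
LAR: 36  (via MID)
VLY: 41  (via TOR)
RIV: 48  (via QRY)
Shortest route: DOK → CEN → QRY → RIV = 48 min.

48 min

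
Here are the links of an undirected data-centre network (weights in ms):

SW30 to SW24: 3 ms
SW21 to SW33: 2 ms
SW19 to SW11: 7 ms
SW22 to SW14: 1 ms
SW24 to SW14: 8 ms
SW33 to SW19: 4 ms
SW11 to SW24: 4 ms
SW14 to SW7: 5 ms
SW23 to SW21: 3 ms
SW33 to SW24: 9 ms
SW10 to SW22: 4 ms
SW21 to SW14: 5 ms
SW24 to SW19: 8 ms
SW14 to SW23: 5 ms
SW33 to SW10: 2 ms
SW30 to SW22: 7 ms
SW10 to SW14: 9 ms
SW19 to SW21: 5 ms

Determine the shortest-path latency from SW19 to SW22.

Running Dijkstra from SW19:
SW19: 0
SW33: 4  (via SW19)
SW21: 5  (via SW19)
SW10: 6  (via SW33)
SW11: 7  (via SW19)
SW23: 8  (via SW21)
SW24: 8  (via SW19)
SW22: 10  (via SW10)
Shortest route: SW19 → SW33 → SW10 → SW22 = 10 ms.

10 ms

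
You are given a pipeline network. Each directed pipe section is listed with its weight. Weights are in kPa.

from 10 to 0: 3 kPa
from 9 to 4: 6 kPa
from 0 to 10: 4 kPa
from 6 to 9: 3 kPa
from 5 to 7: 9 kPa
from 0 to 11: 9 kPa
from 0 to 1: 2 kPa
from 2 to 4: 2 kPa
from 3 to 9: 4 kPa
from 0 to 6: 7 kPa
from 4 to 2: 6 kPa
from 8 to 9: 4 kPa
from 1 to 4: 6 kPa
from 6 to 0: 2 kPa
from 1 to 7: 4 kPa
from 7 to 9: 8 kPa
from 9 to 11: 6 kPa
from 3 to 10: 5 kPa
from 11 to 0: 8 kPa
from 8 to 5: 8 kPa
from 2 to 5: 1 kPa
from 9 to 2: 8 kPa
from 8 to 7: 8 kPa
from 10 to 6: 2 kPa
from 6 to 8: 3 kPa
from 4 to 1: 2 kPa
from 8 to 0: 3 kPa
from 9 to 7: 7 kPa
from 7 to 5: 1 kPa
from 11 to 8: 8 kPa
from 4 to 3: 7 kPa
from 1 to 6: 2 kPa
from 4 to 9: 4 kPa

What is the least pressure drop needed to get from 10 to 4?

Running Dijkstra from 10:
10: 0
6: 2  (via 10)
0: 3  (via 10)
1: 5  (via 0)
8: 5  (via 6)
9: 5  (via 6)
7: 9  (via 1)
5: 10  (via 7)
4: 11  (via 1)
Shortest route: 10 → 0 → 1 → 4 = 11 kPa.

11 kPa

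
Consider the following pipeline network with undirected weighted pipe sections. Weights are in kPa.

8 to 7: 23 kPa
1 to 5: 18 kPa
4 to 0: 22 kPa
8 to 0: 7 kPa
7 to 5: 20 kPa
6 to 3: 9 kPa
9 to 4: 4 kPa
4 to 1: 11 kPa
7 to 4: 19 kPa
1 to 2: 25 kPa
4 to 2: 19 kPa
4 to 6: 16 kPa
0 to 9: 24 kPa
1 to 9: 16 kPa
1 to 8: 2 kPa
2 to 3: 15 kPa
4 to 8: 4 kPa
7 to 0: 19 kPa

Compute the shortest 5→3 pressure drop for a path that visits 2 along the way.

58 kPa

Shortest 5→2: 5 → 1 → 2 = 43
Best 2 to 3: 2 → 3 costing 15
Total via 2: 43 + 15 = 58 kPa.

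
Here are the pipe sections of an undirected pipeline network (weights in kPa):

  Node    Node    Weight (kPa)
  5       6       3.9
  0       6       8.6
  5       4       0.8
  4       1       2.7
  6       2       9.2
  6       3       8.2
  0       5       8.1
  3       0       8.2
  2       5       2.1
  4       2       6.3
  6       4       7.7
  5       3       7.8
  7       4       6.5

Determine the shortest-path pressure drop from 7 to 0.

Running Dijkstra from 7:
7: 0
4: 6.5  (via 7)
5: 7.3  (via 4)
1: 9.2  (via 4)
2: 9.4  (via 5)
6: 11.2  (via 5)
3: 15.1  (via 5)
0: 15.4  (via 5)
Shortest route: 7–4–5–0 = 15.4 kPa.

15.4 kPa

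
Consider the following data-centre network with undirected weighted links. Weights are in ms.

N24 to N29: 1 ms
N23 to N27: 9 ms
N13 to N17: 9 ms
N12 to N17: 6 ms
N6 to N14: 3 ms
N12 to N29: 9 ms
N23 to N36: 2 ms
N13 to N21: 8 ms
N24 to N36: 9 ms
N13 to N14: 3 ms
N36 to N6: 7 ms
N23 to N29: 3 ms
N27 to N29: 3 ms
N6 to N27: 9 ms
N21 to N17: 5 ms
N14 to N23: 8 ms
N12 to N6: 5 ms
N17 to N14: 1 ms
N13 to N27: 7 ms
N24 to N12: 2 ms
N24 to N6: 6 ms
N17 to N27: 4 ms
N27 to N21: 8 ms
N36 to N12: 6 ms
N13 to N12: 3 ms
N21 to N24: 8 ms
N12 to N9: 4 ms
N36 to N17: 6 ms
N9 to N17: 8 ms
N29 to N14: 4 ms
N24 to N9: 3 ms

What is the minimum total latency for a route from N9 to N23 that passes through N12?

10 ms

Shortest N9→N12: N9–N12 = 4
Best N12 to N23: N12–N24–N29–N23 costing 6
Total via N12: 4 + 6 = 10 ms.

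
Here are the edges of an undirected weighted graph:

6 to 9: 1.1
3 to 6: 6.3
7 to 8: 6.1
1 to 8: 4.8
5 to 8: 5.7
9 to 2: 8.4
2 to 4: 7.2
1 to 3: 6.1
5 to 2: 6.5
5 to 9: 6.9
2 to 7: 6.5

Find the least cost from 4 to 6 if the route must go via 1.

Shortest 4→1: 4–2–5–8–1 = 24.2
Best 1 to 6: 1–3–6 costing 12.4
Total via 1: 24.2 + 12.4 = 36.6.

36.6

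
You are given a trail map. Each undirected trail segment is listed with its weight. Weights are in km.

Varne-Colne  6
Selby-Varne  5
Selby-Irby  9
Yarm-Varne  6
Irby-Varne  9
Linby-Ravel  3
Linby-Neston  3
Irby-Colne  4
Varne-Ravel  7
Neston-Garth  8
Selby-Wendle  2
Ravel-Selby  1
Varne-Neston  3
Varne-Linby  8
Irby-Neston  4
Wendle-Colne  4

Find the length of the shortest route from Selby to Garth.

Shortest distances from Selby:
Selby: 0
Ravel: 1  (via Selby)
Wendle: 2  (via Selby)
Linby: 4  (via Ravel)
Varne: 5  (via Selby)
Colne: 6  (via Wendle)
Neston: 7  (via Linby)
Irby: 9  (via Selby)
Yarm: 11  (via Varne)
Garth: 15  (via Neston)
Shortest route: Selby–Ravel–Linby–Neston–Garth = 15 km.

15 km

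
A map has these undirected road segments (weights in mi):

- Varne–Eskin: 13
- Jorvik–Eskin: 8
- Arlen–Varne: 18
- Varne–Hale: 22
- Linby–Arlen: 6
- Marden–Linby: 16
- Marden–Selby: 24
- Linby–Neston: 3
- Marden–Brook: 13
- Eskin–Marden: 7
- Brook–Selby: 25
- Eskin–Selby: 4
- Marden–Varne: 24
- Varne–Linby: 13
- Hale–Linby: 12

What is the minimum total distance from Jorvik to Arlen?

37 mi

Enumerating some paths:
Jorvik → Eskin → Varne → Arlen: 8+13+18 = 39
Jorvik → Eskin → Marden → Linby → Arlen: 8+7+16+6 = 37
Cheapest is Jorvik → Eskin → Marden → Linby → Arlen at 37 mi.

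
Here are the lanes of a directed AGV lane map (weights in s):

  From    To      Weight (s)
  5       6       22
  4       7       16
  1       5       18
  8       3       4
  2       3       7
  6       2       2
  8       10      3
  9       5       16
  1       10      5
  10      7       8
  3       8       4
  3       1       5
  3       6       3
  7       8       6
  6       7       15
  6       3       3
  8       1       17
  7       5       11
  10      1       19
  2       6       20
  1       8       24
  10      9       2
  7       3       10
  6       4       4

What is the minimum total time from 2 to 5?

30 s

Settle nodes by increasing distance from 2:
2: 0
3: 7  (via 2)
6: 10  (via 3)
8: 11  (via 3)
1: 12  (via 3)
4: 14  (via 6)
10: 14  (via 8)
9: 16  (via 10)
7: 22  (via 10)
5: 30  (via 1)
Shortest route: 2–3–1–5 = 30 s.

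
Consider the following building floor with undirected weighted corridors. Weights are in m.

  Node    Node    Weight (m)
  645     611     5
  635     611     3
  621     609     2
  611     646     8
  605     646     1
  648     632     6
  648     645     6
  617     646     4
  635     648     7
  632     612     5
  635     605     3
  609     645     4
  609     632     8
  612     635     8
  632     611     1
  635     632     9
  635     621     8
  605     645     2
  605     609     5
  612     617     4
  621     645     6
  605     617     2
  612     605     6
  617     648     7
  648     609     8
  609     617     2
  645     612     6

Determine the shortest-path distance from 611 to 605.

6 m

Candidate routes:
611 → 645 → 605: 5+2 = 7
611 → 635 → 605: 3+3 = 6
Cheapest is 611 → 635 → 605 at 6 m.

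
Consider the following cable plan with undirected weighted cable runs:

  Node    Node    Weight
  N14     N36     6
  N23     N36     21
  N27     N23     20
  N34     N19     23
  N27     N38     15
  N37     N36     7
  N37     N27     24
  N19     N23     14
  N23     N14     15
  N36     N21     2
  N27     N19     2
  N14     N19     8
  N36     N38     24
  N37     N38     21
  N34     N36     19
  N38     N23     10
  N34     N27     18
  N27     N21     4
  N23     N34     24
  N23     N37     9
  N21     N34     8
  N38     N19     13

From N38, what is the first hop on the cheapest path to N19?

Enumerating some paths:
N38–N23–N19: 10+14 = 24
N38–N27–N19: 15+2 = 17
N38–N36–N21–N27–N19: 24+2+4+2 = 32
N38–N19: 13 = 13
The minimum is 13 via N38–N19.
So from N38 the first move is to N19.

N19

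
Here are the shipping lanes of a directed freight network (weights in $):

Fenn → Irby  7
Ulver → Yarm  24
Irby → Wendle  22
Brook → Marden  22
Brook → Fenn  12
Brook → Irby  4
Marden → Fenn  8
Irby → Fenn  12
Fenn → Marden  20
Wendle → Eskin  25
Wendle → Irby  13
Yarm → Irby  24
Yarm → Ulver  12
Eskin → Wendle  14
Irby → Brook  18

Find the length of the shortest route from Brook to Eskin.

Settle nodes by increasing distance from Brook:
Brook: 0
Irby: 4  (via Brook)
Fenn: 12  (via Brook)
Marden: 22  (via Brook)
Wendle: 26  (via Irby)
Eskin: 51  (via Wendle)
Shortest route: Brook–Irby–Wendle–Eskin = $51.

$51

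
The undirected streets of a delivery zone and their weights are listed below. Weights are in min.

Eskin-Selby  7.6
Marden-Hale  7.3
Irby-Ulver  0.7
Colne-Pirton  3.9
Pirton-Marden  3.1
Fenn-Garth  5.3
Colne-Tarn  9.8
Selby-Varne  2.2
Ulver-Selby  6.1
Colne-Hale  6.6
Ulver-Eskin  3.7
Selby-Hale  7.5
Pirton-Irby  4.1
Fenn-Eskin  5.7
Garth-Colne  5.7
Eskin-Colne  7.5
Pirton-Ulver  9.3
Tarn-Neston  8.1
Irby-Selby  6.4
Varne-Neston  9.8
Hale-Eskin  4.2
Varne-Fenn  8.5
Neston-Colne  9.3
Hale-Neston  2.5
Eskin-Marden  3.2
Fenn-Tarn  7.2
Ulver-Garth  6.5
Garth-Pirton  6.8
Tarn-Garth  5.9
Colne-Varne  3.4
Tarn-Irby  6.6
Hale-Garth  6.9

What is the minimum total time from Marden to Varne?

10.4 min

Running Dijkstra from Marden:
Marden: 0
Pirton: 3.1  (via Marden)
Eskin: 3.2  (via Marden)
Ulver: 6.9  (via Eskin)
Colne: 7  (via Pirton)
Irby: 7.2  (via Pirton)
Hale: 7.3  (via Marden)
Fenn: 8.9  (via Eskin)
Neston: 9.8  (via Hale)
Garth: 9.9  (via Pirton)
Varne: 10.4  (via Colne)
Shortest route: Marden → Pirton → Colne → Varne = 10.4 min.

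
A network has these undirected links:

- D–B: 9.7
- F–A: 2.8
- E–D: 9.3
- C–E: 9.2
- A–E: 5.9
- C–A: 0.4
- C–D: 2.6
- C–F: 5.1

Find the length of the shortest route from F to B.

15.5

Candidate routes:
F - C - D - B: 5.1+2.6+9.7 = 17.4
F - A - E - D - B: 2.8+5.9+9.3+9.7 = 27.7
F - A - C - D - B: 2.8+0.4+2.6+9.7 = 15.5
Cheapest is F - A - C - D - B at 15.5.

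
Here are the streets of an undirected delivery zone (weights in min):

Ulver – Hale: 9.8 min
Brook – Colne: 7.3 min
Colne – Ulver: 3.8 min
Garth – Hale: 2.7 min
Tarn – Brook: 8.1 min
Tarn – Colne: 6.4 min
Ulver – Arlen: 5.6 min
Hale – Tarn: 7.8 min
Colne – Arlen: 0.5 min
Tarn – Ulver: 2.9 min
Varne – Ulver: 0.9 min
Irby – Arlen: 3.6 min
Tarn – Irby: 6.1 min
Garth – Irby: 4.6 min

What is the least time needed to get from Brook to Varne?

Compare a few routes:
Brook → Colne → Arlen → Ulver → Varne: 7.3+0.5+5.6+0.9 = 14.3
Brook → Tarn → Ulver → Varne: 8.1+2.9+0.9 = 11.9
Brook → Colne → Ulver → Varne: 7.3+3.8+0.9 = 12
Cheapest is Brook → Tarn → Ulver → Varne at 11.9 min.

11.9 min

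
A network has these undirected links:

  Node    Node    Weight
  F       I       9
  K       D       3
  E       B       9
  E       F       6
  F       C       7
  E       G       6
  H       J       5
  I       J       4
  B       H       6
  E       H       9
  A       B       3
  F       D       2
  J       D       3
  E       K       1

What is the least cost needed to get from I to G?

17

Shortest distances from I:
I: 0
J: 4  (via I)
D: 7  (via J)
F: 9  (via I)
H: 9  (via J)
K: 10  (via D)
E: 11  (via K)
B: 15  (via H)
C: 16  (via F)
G: 17  (via E)
Shortest route: I → J → D → K → E → G = 17.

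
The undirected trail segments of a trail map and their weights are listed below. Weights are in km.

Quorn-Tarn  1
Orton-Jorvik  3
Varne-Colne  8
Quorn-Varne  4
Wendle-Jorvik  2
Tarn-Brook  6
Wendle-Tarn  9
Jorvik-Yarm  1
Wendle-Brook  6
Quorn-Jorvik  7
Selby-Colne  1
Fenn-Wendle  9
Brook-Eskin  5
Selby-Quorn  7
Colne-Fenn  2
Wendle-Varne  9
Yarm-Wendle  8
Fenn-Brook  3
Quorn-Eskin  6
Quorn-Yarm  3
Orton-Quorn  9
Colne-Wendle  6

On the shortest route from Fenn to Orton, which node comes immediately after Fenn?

Compare a few routes:
Fenn–Colne–Wendle–Jorvik–Orton: 2+6+2+3 = 13
Fenn–Wendle–Jorvik–Orton: 9+2+3 = 14
Fenn–Brook–Wendle–Jorvik–Orton: 3+6+2+3 = 14
The minimum is 13 km via Fenn–Colne–Wendle–Jorvik–Orton.
So from Fenn the first move is to Colne.

Colne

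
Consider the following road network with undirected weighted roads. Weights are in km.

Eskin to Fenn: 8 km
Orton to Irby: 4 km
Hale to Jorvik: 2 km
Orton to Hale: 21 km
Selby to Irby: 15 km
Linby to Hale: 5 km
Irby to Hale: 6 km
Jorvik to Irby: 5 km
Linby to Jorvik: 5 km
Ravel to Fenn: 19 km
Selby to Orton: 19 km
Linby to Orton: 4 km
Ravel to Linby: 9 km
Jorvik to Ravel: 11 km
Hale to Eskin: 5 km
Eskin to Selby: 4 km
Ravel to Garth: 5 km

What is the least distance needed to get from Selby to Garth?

27 km

Shortest distances from Selby:
Selby: 0
Eskin: 4  (via Selby)
Hale: 9  (via Eskin)
Jorvik: 11  (via Hale)
Fenn: 12  (via Eskin)
Linby: 14  (via Hale)
Irby: 15  (via Selby)
Orton: 18  (via Linby)
Ravel: 22  (via Jorvik)
Garth: 27  (via Ravel)
Shortest route: Selby–Eskin–Hale–Jorvik–Ravel–Garth = 27 km.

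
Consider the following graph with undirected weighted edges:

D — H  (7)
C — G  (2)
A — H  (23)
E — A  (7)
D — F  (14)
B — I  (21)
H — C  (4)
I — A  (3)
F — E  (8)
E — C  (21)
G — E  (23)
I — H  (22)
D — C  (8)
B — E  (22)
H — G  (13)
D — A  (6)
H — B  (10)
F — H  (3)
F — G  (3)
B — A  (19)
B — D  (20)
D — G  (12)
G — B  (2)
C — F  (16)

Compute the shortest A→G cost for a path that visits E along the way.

18

Shortest A→E: A → E = 7
Best E to G: E → F → G costing 11
Total via E: 7 + 11 = 18.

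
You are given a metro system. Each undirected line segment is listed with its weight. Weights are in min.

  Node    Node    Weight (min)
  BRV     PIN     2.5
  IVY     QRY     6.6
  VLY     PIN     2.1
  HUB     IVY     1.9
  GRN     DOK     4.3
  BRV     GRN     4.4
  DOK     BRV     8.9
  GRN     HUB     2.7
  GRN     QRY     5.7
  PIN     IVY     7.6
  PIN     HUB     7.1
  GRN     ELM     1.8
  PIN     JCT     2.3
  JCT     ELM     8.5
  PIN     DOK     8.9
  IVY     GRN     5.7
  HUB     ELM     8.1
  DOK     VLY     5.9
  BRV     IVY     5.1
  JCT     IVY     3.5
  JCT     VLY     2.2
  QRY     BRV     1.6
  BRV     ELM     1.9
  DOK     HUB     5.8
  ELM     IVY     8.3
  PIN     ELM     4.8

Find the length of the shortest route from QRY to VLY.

Compare a few routes:
QRY–BRV–ELM–PIN–VLY: 1.6+1.9+4.8+2.1 = 10.4
QRY–BRV–PIN–JCT–VLY: 1.6+2.5+2.3+2.2 = 8.6
QRY–BRV–PIN–VLY: 1.6+2.5+2.1 = 6.2
The minimum is 6.2 min via QRY–BRV–PIN–VLY.

6.2 min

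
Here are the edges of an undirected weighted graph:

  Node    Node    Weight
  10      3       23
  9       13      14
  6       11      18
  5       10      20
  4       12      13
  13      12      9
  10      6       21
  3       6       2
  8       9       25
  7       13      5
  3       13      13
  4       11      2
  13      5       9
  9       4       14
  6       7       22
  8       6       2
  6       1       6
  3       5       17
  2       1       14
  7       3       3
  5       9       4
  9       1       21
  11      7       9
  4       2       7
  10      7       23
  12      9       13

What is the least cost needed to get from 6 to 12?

19

Running Dijkstra from 6:
6: 0
3: 2  (via 6)
8: 2  (via 6)
7: 5  (via 3)
1: 6  (via 6)
13: 10  (via 7)
11: 14  (via 7)
4: 16  (via 11)
5: 19  (via 3)
12: 19  (via 13)
Shortest route: 6–3–7–13–12 = 19.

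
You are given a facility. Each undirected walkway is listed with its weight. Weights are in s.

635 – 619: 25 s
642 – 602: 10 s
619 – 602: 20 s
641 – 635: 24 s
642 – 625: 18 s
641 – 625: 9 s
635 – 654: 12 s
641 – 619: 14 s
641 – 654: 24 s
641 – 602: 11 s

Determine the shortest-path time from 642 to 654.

Shortest distances from 642:
642: 0
602: 10  (via 642)
625: 18  (via 642)
641: 21  (via 602)
619: 30  (via 602)
654: 45  (via 641)
Shortest route: 642–602–641–654 = 45 s.

45 s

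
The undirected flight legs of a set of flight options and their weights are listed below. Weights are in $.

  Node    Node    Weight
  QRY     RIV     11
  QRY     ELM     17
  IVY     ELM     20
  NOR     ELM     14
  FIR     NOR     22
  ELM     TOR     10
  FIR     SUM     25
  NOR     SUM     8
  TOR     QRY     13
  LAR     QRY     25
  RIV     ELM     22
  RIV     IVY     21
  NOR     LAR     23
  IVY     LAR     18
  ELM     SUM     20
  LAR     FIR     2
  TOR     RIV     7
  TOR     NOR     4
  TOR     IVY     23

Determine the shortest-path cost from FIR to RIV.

Compare a few routes:
FIR → NOR → TOR → RIV: 22+4+7 = 33
FIR → LAR → NOR → TOR → RIV: 2+23+4+7 = 36
Cheapest is FIR → NOR → TOR → RIV at $33.

$33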